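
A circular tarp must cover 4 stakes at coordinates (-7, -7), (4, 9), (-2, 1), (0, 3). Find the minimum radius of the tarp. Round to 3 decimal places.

By Welzl's lemma the MEC is supported by two points (diametrically opposite) or three points (on a circumcircle).
The farthest pair is (-7, -7)–(4, 9) with squared distance 377. The circle on this segment as diameter has centre (-1.5, 1) and r² = 377/4 = 94.25.
Check (-2, 1): distance² to centre = 0.25 ≤ 94.25, so it lies inside.
All remaining points lie in this disk, and no smaller disk contains both endpoints, so this is the minimum enclosing circle.
r = √(94.25) ≈ 9.708.

9.708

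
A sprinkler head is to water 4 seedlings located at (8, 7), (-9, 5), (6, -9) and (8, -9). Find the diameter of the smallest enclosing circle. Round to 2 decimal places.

22.17

A smallest enclosing disk is always determined by at most three of the input points on its boundary.
The minimum enclosing circle is determined by three boundary points: (8, 7), (-9, 5), (8, -9).
Their circumcentre is (11/34, -1) with r² = 142105/1156.
The farthest remaining point (6, -9) is at distance² 111233/1156 ≤ 142105/1156.
Diameter = 2r = 2√(142105/1156) ≈ 22.17.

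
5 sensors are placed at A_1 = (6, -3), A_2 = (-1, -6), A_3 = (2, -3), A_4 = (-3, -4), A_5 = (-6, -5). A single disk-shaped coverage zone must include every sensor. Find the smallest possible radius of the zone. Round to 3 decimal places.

6.083

The farthest pair is A_1–A_5 with squared distance 148. The circle on this segment as diameter has centre (0, -4) and r² = 148/4 = 37.
Check A_2: distance² to centre = 5 ≤ 37, so it lies inside.
All remaining points lie in this disk, and no smaller disk contains both endpoints, so this is the minimum enclosing circle.
r = √37 ≈ 6.083.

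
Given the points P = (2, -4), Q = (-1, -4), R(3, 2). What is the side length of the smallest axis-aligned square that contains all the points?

6

The bounding box has width 4 and height 6.
An axis-aligned square enclosing the set must have side ≥ max(width, height).
So the minimum side is max(4, 6) = 6.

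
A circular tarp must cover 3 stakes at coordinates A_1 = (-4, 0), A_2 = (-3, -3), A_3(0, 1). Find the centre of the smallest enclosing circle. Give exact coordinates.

Side lengths²: A_1A_2² = 10, A_1A_3² = 17, A_2A_3² = 25.
Since A_2A_3² = 25 < 17 + 10 = 27, the triangle is acute, so the smallest enclosing circle is the circumcircle.
Circumcentre = (-43/26, -23/26), r² = 2125/338.
Centre = (-43/26, -23/26).

(-43/26, -23/26)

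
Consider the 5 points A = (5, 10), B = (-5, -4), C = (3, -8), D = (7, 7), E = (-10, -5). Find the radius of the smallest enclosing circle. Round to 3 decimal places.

10.679

The minimum enclosing circle is determined by three boundary points: A, C, E.
Their circumcentre is (-1.625, 1.625) with r² = 114.03125.
The farthest remaining point D is at distance² 103.28125 ≤ 114.03125.
r = √(114.03125) ≈ 10.679.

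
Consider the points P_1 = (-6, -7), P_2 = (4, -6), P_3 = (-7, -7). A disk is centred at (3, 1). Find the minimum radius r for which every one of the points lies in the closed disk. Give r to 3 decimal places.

12.806

The required radius is the distance from (3, 1) to the farthest point.
Squared distances: 145, 50, 164.
Maximum is 164, attained at P_3.
r = √164 ≈ 12.806.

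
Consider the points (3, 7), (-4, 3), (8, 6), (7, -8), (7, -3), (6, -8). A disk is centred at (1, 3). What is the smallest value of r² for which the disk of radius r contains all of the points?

The required radius is the distance from (1, 3) to the farthest point.
Squared distances: 20, 25, 58, 157, 72, 146.
Maximum is 157, attained at (7, -8).

157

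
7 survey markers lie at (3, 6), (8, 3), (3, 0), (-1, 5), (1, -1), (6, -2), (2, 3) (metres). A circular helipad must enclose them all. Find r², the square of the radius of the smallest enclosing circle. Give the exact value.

2465/98

The minimum enclosing circle is determined by three boundary points: (8, 3), (-1, 5), (6, -2).
Their circumcentre is (43/14, 29/14) with r² = 2465/98.
The farthest remaining point (3, 6) is at distance² 1513/98 ≤ 2465/98.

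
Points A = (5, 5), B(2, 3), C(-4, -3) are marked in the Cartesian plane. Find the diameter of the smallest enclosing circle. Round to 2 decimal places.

Side lengths²: AB² = 13, AC² = 145, BC² = 72.
Since AC² = 145 ≥ 72 + 13 = 85, the angle opposite AC is not acute, so the smallest enclosing circle has AC as diameter.
Centre = midpoint of AC = (0.5, 1), r² = 145/4 = 36.25.
Diameter = 2r = 2√(36.25) ≈ 12.04.

12.04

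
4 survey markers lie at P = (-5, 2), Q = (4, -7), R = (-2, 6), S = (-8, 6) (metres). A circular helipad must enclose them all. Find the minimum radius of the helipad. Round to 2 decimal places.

By Welzl's lemma the MEC is supported by two points (diametrically opposite) or three points (on a circumcircle).
The farthest pair is Q–S with squared distance 313. The circle on this segment as diameter has centre (-2, -0.5) and r² = 313/4 = 78.25.
Check P: distance² to centre = 15.25 ≤ 78.25, so it lies inside.
All remaining points lie in this disk, and no smaller disk contains both endpoints, so this is the minimum enclosing circle.
r = √(78.25) ≈ 8.85.

8.85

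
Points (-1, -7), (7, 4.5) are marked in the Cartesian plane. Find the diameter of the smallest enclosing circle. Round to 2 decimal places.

14.01

The smallest circle enclosing two points has them as diameter endpoints.
Centre = midpoint = (3, -1.25); r² = |(-1, -7)−(7, 4.5)|²/4 = 196.25/4 = 49.0625.
Diameter = 2r = 2√(49.0625) ≈ 14.01.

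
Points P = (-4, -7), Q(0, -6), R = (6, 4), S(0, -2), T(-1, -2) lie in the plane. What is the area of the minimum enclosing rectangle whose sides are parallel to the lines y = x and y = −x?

In coordinates u = x + y, v = x − y the rectangle is axis-aligned; the map (x,y)→(u,v) scales areas by 2.
u-values: -11, -6, 10, -2, -3; range = 10 − (-11) = 21.
v-values: 3, 6, 2, 2, 1; range = 6 − 1 = 5.
Area = (21 × 5) / 2 = 52.5.

52.5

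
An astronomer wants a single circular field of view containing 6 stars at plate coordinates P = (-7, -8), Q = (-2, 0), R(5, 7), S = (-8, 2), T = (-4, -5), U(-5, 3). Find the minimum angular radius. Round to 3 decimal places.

By Welzl's lemma the MEC is supported by two points (diametrically opposite) or three points (on a circumcircle).
The farthest pair is P–R with squared distance 369. The circle on this segment as diameter has centre (-1, -0.5) and r² = 369/4 = 92.25.
Check Q: distance² to centre = 1.25 ≤ 92.25, so it lies inside.
All remaining points lie in this disk, and no smaller disk contains both endpoints, so this is the minimum enclosing circle.
r = √(92.25) ≈ 9.605.

9.605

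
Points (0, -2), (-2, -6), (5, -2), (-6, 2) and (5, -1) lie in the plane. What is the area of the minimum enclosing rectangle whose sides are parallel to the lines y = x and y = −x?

In coordinates u = x + y, v = x − y the rectangle is axis-aligned; the map (x,y)→(u,v) scales areas by 2.
u-values: -2, -8, 3, -4, 4; range = 4 − (-8) = 12.
v-values: 2, 4, 7, -8, 6; range = 7 − (-8) = 15.
Area = (12 × 15) / 2 = 90.

90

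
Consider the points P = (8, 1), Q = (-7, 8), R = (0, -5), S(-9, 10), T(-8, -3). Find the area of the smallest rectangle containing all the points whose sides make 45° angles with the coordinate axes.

260

In coordinates u = x + y, v = x − y the rectangle is axis-aligned; the map (x,y)→(u,v) scales areas by 2.
u-values: 9, 1, -5, 1, -11; range = 9 − (-11) = 20.
v-values: 7, -15, 5, -19, -5; range = 7 − (-19) = 26.
Area = (20 × 26) / 2 = 260.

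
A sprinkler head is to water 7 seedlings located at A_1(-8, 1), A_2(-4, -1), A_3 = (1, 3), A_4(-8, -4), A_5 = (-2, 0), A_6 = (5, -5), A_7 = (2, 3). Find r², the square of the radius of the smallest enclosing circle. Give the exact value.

51.25

By Welzl's lemma the MEC is supported by two points (diametrically opposite) or three points (on a circumcircle).
The farthest pair is A_1–A_6 with squared distance 205. The circle on this segment as diameter has centre (-1.5, -2) and r² = 205/4 = 51.25.
Check A_2: distance² to centre = 7.25 ≤ 51.25, so it lies inside.
All remaining points lie in this disk, and no smaller disk contains both endpoints, so this is the minimum enclosing circle.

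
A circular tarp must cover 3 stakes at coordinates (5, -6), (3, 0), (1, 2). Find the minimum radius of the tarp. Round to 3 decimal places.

4.472

Call the three points A, B, C in the order given.
Side lengths²: AB² = 40, AC² = 80, BC² = 8.
Since AC² = 80 ≥ 40 + 8 = 48, the angle opposite AC is not acute, so the smallest enclosing circle has AC as diameter.
Centre = midpoint of AC = (3, -2), r² = 80/4 = 20.
r = √20 ≈ 4.472.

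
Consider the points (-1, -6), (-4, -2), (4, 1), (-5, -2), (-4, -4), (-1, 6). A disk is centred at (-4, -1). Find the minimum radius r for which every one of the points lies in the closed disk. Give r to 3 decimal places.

8.246

The required radius is the distance from (-4, -1) to the farthest point.
Squared distances: 34, 1, 68, 2, 9, 58.
Maximum is 68, attained at (4, 1).
r = √68 ≈ 8.246.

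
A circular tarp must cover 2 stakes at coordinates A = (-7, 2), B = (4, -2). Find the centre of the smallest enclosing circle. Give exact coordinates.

The smallest circle enclosing two points has them as diameter endpoints.
Centre = midpoint = (-1.5, 0); r² = |AB|²/4 = 137/4 = 34.25.
Centre = (-1.5, 0).

(-1.5, 0)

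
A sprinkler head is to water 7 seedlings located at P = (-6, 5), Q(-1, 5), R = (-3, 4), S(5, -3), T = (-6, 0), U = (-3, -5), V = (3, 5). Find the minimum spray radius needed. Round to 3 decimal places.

6.801

By Welzl's lemma the MEC is supported by two points (diametrically opposite) or three points (on a circumcircle).
The farthest pair is P–S with squared distance 185. The circle on this segment as diameter has centre (-0.5, 1) and r² = 185/4 = 46.25.
Check Q: distance² to centre = 16.25 ≤ 46.25, so it lies inside.
All remaining points lie in this disk, and no smaller disk contains both endpoints, so this is the minimum enclosing circle.
r = √(46.25) ≈ 6.801.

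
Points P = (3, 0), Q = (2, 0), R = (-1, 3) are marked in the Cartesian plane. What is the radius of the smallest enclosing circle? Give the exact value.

Side lengths²: PQ² = 1, PR² = 25, QR² = 18.
Since PR² = 25 ≥ 18 + 1 = 19, the angle opposite PR is not acute, so the smallest enclosing circle has PR as diameter.
Centre = midpoint of PR = (1, 1.5), r² = 25/4 = 6.25.
r = √(6.25) = 2.5.

2.5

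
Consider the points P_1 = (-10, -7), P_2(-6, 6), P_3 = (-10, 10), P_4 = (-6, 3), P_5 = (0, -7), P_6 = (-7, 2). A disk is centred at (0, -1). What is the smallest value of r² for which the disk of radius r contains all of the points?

221

The required radius is the distance from (0, -1) to the farthest point.
Squared distances: 136, 85, 221, 52, 36, 58.
Maximum is 221, attained at P_3.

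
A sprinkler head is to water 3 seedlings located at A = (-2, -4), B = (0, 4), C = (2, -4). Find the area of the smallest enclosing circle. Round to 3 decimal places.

Side lengths²: AB² = 68, AC² = 16, BC² = 68.
Since BC² = 68 < 68 + 16 = 84, the triangle is acute, so the smallest enclosing circle is the circumcircle.
Circumcentre = (0, -0.25), r² = 18.0625.
Area = π·r² = π·18.0625 ≈ 56.745.

56.745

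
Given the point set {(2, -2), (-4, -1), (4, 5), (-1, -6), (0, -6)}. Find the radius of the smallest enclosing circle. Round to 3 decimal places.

6.042

The farthest pair is (4, 5)–(-1, -6) with squared distance 146. The circle on this segment as diameter has centre (1.5, -0.5) and r² = 146/4 = 36.5.
Check (2, -2): distance² to centre = 2.5 ≤ 36.5, so it lies inside.
All remaining points lie in this disk, and no smaller disk contains both endpoints, so this is the minimum enclosing circle.
r = √(36.5) ≈ 6.042.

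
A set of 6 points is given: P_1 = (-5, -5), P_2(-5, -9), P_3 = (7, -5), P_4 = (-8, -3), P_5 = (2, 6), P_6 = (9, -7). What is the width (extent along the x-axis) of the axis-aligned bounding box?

17

max x = 9, min x = -8, so width = 17.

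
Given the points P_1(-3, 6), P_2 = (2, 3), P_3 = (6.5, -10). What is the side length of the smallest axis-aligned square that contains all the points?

16

The bounding box has width 9.5 and height 16.
An axis-aligned square enclosing the set must have side ≥ max(width, height).
So the minimum side is max(9.5, 16) = 16.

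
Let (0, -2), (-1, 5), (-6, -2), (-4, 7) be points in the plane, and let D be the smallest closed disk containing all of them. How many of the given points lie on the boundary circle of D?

3

A smallest enclosing disk is always determined by at most three of the input points on its boundary.
The minimum enclosing circle is determined by three boundary points: (0, -2), (-6, -2), (-4, 7).
Their circumcentre is (-3, 37/18) with r² = 8245/324.
The farthest remaining point (-1, 5) is at distance² 4105/324 ≤ 8245/324.
The points at distance exactly r from the centre are (0, -2), (-6, -2), (-4, 7) — 3 points.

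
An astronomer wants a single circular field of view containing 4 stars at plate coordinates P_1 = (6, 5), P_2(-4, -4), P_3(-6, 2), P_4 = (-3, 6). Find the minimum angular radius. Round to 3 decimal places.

6.747

The minimum enclosing circle is determined by three boundary points: P_1, P_2, P_3.
Their circumcentre is (17/26, 23/26) with r² = 15385/338.
The farthest remaining point P_4 is at distance² 13357/338 ≤ 15385/338.
r = √(15385/338) ≈ 6.747.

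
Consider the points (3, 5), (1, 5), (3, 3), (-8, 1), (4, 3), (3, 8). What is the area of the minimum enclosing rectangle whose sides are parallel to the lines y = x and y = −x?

In coordinates u = x + y, v = x − y the rectangle is axis-aligned; the map (x,y)→(u,v) scales areas by 2.
u-values: 8, 6, 6, -7, 7, 11; range = 11 − (-7) = 18.
v-values: -2, -4, 0, -9, 1, -5; range = 1 − (-9) = 10.
Area = (18 × 10) / 2 = 90.

90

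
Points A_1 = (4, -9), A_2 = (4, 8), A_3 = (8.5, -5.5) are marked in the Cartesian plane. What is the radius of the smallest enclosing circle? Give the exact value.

8.5

Side lengths²: A_1A_2² = 289, A_1A_3² = 32.5, A_2A_3² = 202.5.
Since A_1A_2² = 289 ≥ 202.5 + 32.5 = 235, the angle opposite A_1A_2 is not acute, so the smallest enclosing circle has A_1A_2 as diameter.
Centre = midpoint of A_1A_2 = (4, -0.5), r² = 289/4 = 72.25.
r = √(72.25) = 8.5.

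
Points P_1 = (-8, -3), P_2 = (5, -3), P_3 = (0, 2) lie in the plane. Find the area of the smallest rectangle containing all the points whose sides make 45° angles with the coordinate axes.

84.5

In coordinates u = x + y, v = x − y the rectangle is axis-aligned; the map (x,y)→(u,v) scales areas by 2.
u-values: -11, 2, 2; range = 2 − (-11) = 13.
v-values: -5, 8, -2; range = 8 − (-5) = 13.
Area = (13 × 13) / 2 = 84.5.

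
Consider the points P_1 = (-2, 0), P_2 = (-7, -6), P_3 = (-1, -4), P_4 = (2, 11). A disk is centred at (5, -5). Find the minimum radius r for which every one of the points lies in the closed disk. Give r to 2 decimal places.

The required radius is the distance from (5, -5) to the farthest point.
Squared distances: 74, 145, 37, 265.
Maximum is 265, attained at P_4.
r = √265 ≈ 16.28.

16.28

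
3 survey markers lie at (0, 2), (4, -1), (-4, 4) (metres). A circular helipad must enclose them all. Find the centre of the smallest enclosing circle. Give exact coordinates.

Call the three points A, B, C in the order given.
Side lengths²: AB² = 25, AC² = 20, BC² = 89.
Since BC² = 89 ≥ 25 + 20 = 45, the angle opposite BC is not acute, so the smallest enclosing circle has BC as diameter.
Centre = midpoint of BC = (0, 1.5), r² = 89/4 = 22.25.
Centre = (0, 1.5).

(0, 1.5)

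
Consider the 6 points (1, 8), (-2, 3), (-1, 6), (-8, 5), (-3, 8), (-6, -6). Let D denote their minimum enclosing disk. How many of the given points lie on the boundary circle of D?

The minimum enclosing circle of a finite set is fixed by two of the points (as a diameter) or three (as a circumcircle).
The farthest pair is (1, 8)–(-6, -6) with squared distance 245. The circle on this segment as diameter has centre (-2.5, 1) and r² = 245/4 = 61.25.
Check (-2, 3): distance² to centre = 4.25 ≤ 61.25, so it lies inside.
All remaining points lie in this disk, and no smaller disk contains both endpoints, so this is the minimum enclosing circle.
The points at distance exactly r from the centre are (1, 8), (-6, -6) — 2 points.

2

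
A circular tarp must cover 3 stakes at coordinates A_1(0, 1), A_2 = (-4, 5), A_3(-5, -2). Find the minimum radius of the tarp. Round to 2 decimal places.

Side lengths²: A_1A_2² = 32, A_1A_3² = 34, A_2A_3² = 50.
Since A_2A_3² = 50 < 34 + 32 = 66, the triangle is acute, so the smallest enclosing circle is the circumcircle.
Circumcentre = (-3.625, 1.375), r² = 13.28125.
r = √(13.28125) ≈ 3.64.

3.64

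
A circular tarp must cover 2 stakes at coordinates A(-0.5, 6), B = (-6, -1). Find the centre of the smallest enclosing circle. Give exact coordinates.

The smallest circle enclosing two points has them as diameter endpoints.
Centre = midpoint = (-3.25, 2.5); r² = |AB|²/4 = 79.25/4 = 19.8125.
Centre = (-3.25, 2.5).

(-3.25, 2.5)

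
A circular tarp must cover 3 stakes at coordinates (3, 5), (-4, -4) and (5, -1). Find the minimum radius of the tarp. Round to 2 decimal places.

Call the three points A, B, C in the order given.
Side lengths²: AB² = 130, AC² = 40, BC² = 90.
Since AB² = 130 ≥ 90 + 40 = 130, the angle opposite AB is not acute, so the smallest enclosing circle has AB as diameter.
Centre = midpoint of AB = (-0.5, 0.5), r² = 130/4 = 32.5.
r = √(32.5) ≈ 5.70.

5.70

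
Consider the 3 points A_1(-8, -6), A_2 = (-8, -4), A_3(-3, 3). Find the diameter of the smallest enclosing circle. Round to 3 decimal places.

Side lengths²: A_1A_2² = 4, A_1A_3² = 106, A_2A_3² = 74.
Since A_1A_3² = 106 ≥ 74 + 4 = 78, the angle opposite A_1A_3 is not acute, so the smallest enclosing circle has A_1A_3 as diameter.
Centre = midpoint of A_1A_3 = (-5.5, -1.5), r² = 106/4 = 26.5.
Diameter = 2r = 2√(26.5) ≈ 10.296.

10.296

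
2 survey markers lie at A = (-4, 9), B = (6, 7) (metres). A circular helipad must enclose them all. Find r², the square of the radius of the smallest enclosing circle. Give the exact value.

The smallest circle enclosing two points has them as diameter endpoints.
Centre = midpoint = (1, 8); r² = |AB|²/4 = 104/4 = 26.

26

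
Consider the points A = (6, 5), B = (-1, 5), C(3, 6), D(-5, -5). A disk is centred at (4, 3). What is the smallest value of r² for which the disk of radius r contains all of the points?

The required radius is the distance from (4, 3) to the farthest point.
Squared distances: 8, 29, 10, 145.
Maximum is 145, attained at D.

145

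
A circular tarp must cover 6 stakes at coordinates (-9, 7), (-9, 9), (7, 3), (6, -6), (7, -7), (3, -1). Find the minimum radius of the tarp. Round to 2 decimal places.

A smallest enclosing disk is always determined by at most three of the input points on its boundary.
The farthest pair is (-9, 9)–(7, -7) with squared distance 512. The circle on this segment as diameter has centre (-1, 1) and r² = 512/4 = 128.
Check (-9, 7): distance² to centre = 100 ≤ 128, so it lies inside.
All remaining points lie in this disk, and no smaller disk contains both endpoints, so this is the minimum enclosing circle.
r = √128 ≈ 11.31.

11.31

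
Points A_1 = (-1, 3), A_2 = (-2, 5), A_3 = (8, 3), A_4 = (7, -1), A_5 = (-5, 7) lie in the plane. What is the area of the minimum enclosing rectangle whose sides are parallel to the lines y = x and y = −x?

90

In coordinates u = x + y, v = x − y the rectangle is axis-aligned; the map (x,y)→(u,v) scales areas by 2.
u-values: 2, 3, 11, 6, 2; range = 11 − 2 = 9.
v-values: -4, -7, 5, 8, -12; range = 8 − (-12) = 20.
Area = (9 × 20) / 2 = 90.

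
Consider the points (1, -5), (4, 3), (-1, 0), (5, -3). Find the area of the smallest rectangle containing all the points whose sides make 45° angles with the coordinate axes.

In coordinates u = x + y, v = x − y the rectangle is axis-aligned; the map (x,y)→(u,v) scales areas by 2.
u-values: -4, 7, -1, 2; range = 7 − (-4) = 11.
v-values: 6, 1, -1, 8; range = 8 − (-1) = 9.
Area = (11 × 9) / 2 = 49.5.

49.5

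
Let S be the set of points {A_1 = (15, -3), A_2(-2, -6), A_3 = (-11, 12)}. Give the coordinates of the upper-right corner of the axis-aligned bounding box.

x-range [-11, 15], y-range [-6, 12].
The upper-right corner is (15, 12).

(15, 12)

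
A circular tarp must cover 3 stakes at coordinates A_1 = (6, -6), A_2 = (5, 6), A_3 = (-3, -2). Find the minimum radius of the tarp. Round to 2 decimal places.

Side lengths²: A_1A_2² = 145, A_1A_3² = 97, A_2A_3² = 128.
Since A_1A_2² = 145 < 128 + 97 = 225, the triangle is acute, so the smallest enclosing circle is the circumcircle.
Circumcentre = (83/26, -5/26), r² = 14065/338.
r = √(14065/338) ≈ 6.45.

6.45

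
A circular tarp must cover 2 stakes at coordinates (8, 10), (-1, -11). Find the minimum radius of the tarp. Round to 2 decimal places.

The smallest circle enclosing two points has them as diameter endpoints.
Centre = midpoint = (3.5, -0.5); r² = |(8, 10)−(-1, -11)|²/4 = 522/4 = 130.5.
r = √(130.5) ≈ 11.42.

11.42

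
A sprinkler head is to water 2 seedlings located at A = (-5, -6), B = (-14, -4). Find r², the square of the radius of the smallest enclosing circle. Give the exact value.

21.25

The smallest circle enclosing two points has them as diameter endpoints.
Centre = midpoint = (-9.5, -5); r² = |AB|²/4 = 85/4 = 21.25.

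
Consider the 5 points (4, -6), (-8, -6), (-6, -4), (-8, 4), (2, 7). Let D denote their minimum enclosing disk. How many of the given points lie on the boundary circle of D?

The minimum enclosing circle is determined by three boundary points: (4, -6), (-8, -6), (2, 7).
Their circumcentre is (-2, -7/26) with r² = 46537/676.
The farthest remaining point (-8, 4) is at distance² 36657/676 ≤ 46537/676.
The points at distance exactly r from the centre are (4, -6), (-8, -6), (2, 7) — 3 points.

3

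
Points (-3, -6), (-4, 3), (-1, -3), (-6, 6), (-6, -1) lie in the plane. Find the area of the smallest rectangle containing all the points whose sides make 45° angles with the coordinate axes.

In coordinates u = x + y, v = x − y the rectangle is axis-aligned; the map (x,y)→(u,v) scales areas by 2.
u-values: -9, -1, -4, 0, -7; range = 0 − (-9) = 9.
v-values: 3, -7, 2, -12, -5; range = 3 − (-12) = 15.
Area = (9 × 15) / 2 = 67.5.

67.5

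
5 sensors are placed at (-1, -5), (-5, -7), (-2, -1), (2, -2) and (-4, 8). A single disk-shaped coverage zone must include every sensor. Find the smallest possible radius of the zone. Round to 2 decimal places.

By Welzl's lemma the MEC is supported by two points (diametrically opposite) or three points (on a circumcircle).
The farthest pair is (-5, -7)–(-4, 8) with squared distance 226. The circle on this segment as diameter has centre (-4.5, 0.5) and r² = 226/4 = 56.5.
Check (-1, -5): distance² to centre = 42.5 ≤ 56.5, so it lies inside.
All remaining points lie in this disk, and no smaller disk contains both endpoints, so this is the minimum enclosing circle.
r = √(56.5) ≈ 7.52.

7.52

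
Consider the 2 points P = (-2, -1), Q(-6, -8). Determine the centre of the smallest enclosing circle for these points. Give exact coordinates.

(-4, -4.5)

The smallest circle enclosing two points has them as diameter endpoints.
Centre = midpoint = (-4, -4.5); r² = |PQ|²/4 = 65/4 = 16.25.
Centre = (-4, -4.5).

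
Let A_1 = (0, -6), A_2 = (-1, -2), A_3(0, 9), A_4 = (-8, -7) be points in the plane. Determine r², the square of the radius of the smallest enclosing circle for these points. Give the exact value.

The minimum enclosing circle of a finite set is fixed by two of the points (as a diameter) or three (as a circumcircle).
The farthest pair is A_3–A_4 with squared distance 320. The circle on this segment as diameter has centre (-4, 1) and r² = 320/4 = 80.
Check A_1: distance² to centre = 65 ≤ 80, so it lies inside.
All remaining points lie in this disk, and no smaller disk contains both endpoints, so this is the minimum enclosing circle.

80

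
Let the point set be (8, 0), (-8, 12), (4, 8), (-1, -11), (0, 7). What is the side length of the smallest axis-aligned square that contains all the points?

23

The bounding box has width 16 and height 23.
An axis-aligned square enclosing the set must have side ≥ max(width, height).
So the minimum side is max(16, 23) = 23.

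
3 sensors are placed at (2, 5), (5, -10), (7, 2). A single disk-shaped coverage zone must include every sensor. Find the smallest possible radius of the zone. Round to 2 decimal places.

Call the three points A, B, C in the order given.
Side lengths²: AB² = 234, AC² = 34, BC² = 148.
Since AB² = 234 ≥ 148 + 34 = 182, the angle opposite AB is not acute, so the smallest enclosing circle has AB as diameter.
Centre = midpoint of AB = (3.5, -2.5), r² = 234/4 = 58.5.
r = √(58.5) ≈ 7.65.

7.65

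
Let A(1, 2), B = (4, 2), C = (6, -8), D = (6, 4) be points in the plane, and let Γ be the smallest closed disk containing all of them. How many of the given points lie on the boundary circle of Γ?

The minimum enclosing circle of a finite set is fixed by two of the points (as a diameter) or three (as a circumcircle).
The minimum enclosing circle is determined by three boundary points: A, C, D.
Their circumcentre is (5.5, -2) with r² = 36.25.
The farthest remaining point B is at distance² 18.25 ≤ 36.25.
The points at distance exactly r from the centre are A, C, D — 3 points.

3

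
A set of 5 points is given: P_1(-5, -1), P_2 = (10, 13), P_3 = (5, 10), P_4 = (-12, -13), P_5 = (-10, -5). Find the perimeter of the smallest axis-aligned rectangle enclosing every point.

Width = max x − min x = 10 − (-12) = 22.
Height = max y − min y = 13 − (-13) = 26.
Perimeter = 2(22 + 26) = 96.

96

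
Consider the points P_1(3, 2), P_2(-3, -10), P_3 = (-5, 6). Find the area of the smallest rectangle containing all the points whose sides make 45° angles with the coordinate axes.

In coordinates u = x + y, v = x − y the rectangle is axis-aligned; the map (x,y)→(u,v) scales areas by 2.
u-values: 5, -13, 1; range = 5 − (-13) = 18.
v-values: 1, 7, -11; range = 7 − (-11) = 18.
Area = (18 × 18) / 2 = 162.

162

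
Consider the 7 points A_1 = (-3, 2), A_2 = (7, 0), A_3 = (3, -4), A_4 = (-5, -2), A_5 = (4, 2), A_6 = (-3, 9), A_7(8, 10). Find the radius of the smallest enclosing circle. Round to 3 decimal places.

8.846

The farthest pair is A_4–A_7 with squared distance 313. The circle on this segment as diameter has centre (1.5, 4) and r² = 313/4 = 78.25.
Check A_1: distance² to centre = 24.25 ≤ 78.25, so it lies inside.
All remaining points lie in this disk, and no smaller disk contains both endpoints, so this is the minimum enclosing circle.
r = √(78.25) ≈ 8.846.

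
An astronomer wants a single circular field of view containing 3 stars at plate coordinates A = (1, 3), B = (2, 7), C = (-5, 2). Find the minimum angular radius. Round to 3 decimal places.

Side lengths²: AB² = 17, AC² = 37, BC² = 74.
Since BC² = 74 ≥ 37 + 17 = 54, the angle opposite BC is not acute, so the smallest enclosing circle has BC as diameter.
Centre = midpoint of BC = (-1.5, 4.5), r² = 74/4 = 18.5.
r = √(18.5) ≈ 4.301.

4.301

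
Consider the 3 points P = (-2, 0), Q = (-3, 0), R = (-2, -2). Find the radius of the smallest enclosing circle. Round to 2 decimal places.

1.12

Side lengths²: PQ² = 1, PR² = 4, QR² = 5.
Since QR² = 5 ≥ 4 + 1 = 5, the angle opposite QR is not acute, so the smallest enclosing circle has QR as diameter.
Centre = midpoint of QR = (-2.5, -1), r² = 5/4 = 1.25.
r = √(1.25) ≈ 1.12.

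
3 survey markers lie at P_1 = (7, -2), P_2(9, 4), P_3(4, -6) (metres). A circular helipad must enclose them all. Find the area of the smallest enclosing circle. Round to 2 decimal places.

Side lengths²: P_1P_2² = 40, P_1P_3² = 25, P_2P_3² = 125.
Since P_2P_3² = 125 ≥ 40 + 25 = 65, the angle opposite P_2P_3 is not acute, so the smallest enclosing circle has P_2P_3 as diameter.
Centre = midpoint of P_2P_3 = (6.5, -1), r² = 125/4 = 31.25.
Area = π·r² = π·31.25 ≈ 98.17.

98.17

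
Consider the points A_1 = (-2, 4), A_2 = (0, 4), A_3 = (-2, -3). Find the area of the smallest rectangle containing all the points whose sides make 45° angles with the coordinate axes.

31.5

In coordinates u = x + y, v = x − y the rectangle is axis-aligned; the map (x,y)→(u,v) scales areas by 2.
u-values: 2, 4, -5; range = 4 − (-5) = 9.
v-values: -6, -4, 1; range = 1 − (-6) = 7.
Area = (9 × 7) / 2 = 31.5.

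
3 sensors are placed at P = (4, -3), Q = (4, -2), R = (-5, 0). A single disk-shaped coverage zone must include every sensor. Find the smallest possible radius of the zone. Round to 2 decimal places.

Side lengths²: PQ² = 1, PR² = 90, QR² = 85.
Since PR² = 90 ≥ 85 + 1 = 86, the angle opposite PR is not acute, so the smallest enclosing circle has PR as diameter.
Centre = midpoint of PR = (-0.5, -1.5), r² = 90/4 = 22.5.
r = √(22.5) ≈ 4.74.

4.74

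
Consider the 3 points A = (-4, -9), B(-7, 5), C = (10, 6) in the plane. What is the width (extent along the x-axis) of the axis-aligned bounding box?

17

max x = 10, min x = -7, so width = 17.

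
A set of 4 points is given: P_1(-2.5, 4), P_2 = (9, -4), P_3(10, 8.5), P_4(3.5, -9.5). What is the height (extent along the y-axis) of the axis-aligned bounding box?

max y = 8.5, min y = -9.5, so height = 18.

18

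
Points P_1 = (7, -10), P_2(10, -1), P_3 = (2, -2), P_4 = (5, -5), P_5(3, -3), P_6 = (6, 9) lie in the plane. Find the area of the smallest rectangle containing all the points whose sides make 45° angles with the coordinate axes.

180

In coordinates u = x + y, v = x − y the rectangle is axis-aligned; the map (x,y)→(u,v) scales areas by 2.
u-values: -3, 9, 0, 0, 0, 15; range = 15 − (-3) = 18.
v-values: 17, 11, 4, 10, 6, -3; range = 17 − (-3) = 20.
Area = (18 × 20) / 2 = 180.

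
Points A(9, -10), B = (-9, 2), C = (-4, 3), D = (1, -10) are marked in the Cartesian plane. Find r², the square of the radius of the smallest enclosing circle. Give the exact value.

117

The minimum enclosing circle of a finite set is fixed by two of the points (as a diameter) or three (as a circumcircle).
The farthest pair is A–B with squared distance 468. The circle on this segment as diameter has centre (0, -4) and r² = 468/4 = 117.
Check C: distance² to centre = 65 ≤ 117, so it lies inside.
All remaining points lie in this disk, and no smaller disk contains both endpoints, so this is the minimum enclosing circle.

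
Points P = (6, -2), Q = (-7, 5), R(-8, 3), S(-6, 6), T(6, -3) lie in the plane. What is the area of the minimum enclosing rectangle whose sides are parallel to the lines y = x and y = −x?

94.5

In coordinates u = x + y, v = x − y the rectangle is axis-aligned; the map (x,y)→(u,v) scales areas by 2.
u-values: 4, -2, -5, 0, 3; range = 4 − (-5) = 9.
v-values: 8, -12, -11, -12, 9; range = 9 − (-12) = 21.
Area = (9 × 21) / 2 = 94.5.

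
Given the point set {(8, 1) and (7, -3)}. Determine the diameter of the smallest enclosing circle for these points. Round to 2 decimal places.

The smallest circle enclosing two points has them as diameter endpoints.
Centre = midpoint = (7.5, -1); r² = |(8, 1)−(7, -3)|²/4 = 17/4 = 4.25.
Diameter = 2r = 2√(4.25) ≈ 4.12.

4.12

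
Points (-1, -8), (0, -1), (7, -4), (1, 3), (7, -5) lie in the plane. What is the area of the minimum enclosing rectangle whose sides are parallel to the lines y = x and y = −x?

In coordinates u = x + y, v = x − y the rectangle is axis-aligned; the map (x,y)→(u,v) scales areas by 2.
u-values: -9, -1, 3, 4, 2; range = 4 − (-9) = 13.
v-values: 7, 1, 11, -2, 12; range = 12 − (-2) = 14.
Area = (13 × 14) / 2 = 91.

91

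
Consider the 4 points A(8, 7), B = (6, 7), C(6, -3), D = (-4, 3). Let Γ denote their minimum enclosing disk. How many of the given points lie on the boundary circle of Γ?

The minimum enclosing circle is determined by three boundary points: A, C, D.
Their circumcentre is (19/7, 20/7) with r² = 2210/49.
The farthest remaining point B is at distance² 1370/49 ≤ 2210/49.
The points at distance exactly r from the centre are A, C, D — 3 points.

3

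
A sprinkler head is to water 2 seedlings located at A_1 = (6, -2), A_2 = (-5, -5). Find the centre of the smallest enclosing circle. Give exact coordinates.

The smallest circle enclosing two points has them as diameter endpoints.
Centre = midpoint = (0.5, -3.5); r² = |A_1A_2|²/4 = 130/4 = 32.5.
Centre = (0.5, -3.5).

(0.5, -3.5)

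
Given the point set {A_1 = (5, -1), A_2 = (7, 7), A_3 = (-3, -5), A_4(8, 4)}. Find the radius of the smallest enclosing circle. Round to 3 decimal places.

A smallest enclosing disk is always determined by at most three of the input points on its boundary.
The farthest pair is A_2–A_3 with squared distance 244. The circle on this segment as diameter has centre (2, 1) and r² = 244/4 = 61.
Check A_1: distance² to centre = 13 ≤ 61, so it lies inside.
All remaining points lie in this disk, and no smaller disk contains both endpoints, so this is the minimum enclosing circle.
r = √61 ≈ 7.810.

7.810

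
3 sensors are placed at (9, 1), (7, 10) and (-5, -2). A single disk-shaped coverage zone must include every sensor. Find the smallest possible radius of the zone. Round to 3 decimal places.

8.486

Call the three points A, B, C in the order given.
Side lengths²: AB² = 85, AC² = 205, BC² = 288.
Since BC² = 288 < 205 + 85 = 290, the triangle is acute, so the smallest enclosing circle is the circumcircle.
Circumcentre = (23/22, 87/22), r² = 17425/242.
r = √(17425/242) ≈ 8.486.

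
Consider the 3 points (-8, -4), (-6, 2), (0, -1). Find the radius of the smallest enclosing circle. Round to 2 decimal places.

4.32

Call the three points A, B, C in the order given.
Side lengths²: AB² = 40, AC² = 73, BC² = 45.
Since AC² = 73 < 45 + 40 = 85, the triangle is acute, so the smallest enclosing circle is the circumcircle.
Circumcentre = (-59/14, -27/14), r² = 1825/98.
r = √(1825/98) ≈ 4.32.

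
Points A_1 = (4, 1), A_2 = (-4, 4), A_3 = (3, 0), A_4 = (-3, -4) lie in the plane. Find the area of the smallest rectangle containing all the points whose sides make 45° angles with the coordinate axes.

66

In coordinates u = x + y, v = x − y the rectangle is axis-aligned; the map (x,y)→(u,v) scales areas by 2.
u-values: 5, 0, 3, -7; range = 5 − (-7) = 12.
v-values: 3, -8, 3, 1; range = 3 − (-8) = 11.
Area = (12 × 11) / 2 = 66.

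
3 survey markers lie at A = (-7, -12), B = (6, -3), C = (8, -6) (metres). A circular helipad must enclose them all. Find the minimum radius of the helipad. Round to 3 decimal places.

Side lengths²: AB² = 250, AC² = 261, BC² = 13.
Since AC² = 261 < 250 + 13 = 263, the triangle is acute, so the smallest enclosing circle is the circumcircle.
Circumcentre = (17/38, -337/38), r² = 47125/722.
r = √(47125/722) ≈ 8.079.

8.079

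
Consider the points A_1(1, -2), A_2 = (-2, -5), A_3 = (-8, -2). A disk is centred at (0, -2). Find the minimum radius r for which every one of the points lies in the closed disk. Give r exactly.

8

The required radius is the distance from (0, -2) to the farthest point.
Squared distances: 1, 13, 64.
Maximum is 64, attained at A_3.
r = √64 = 8.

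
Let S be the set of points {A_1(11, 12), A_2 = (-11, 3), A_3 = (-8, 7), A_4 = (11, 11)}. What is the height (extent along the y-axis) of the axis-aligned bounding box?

max y = 12, min y = 3, so height = 9.

9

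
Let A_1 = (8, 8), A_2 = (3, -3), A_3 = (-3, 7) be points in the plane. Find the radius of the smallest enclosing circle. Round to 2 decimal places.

6.71

Side lengths²: A_1A_2² = 146, A_1A_3² = 122, A_2A_3² = 136.
Since A_1A_2² = 146 < 136 + 122 = 258, the triangle is acute, so the smallest enclosing circle is the circumcircle.
Circumcentre = (165/58, 215/58), r² = 75701/1682.
r = √(75701/1682) ≈ 6.71.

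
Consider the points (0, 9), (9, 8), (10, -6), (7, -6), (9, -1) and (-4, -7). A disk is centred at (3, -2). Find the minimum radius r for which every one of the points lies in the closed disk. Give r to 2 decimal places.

11.66

The required radius is the distance from (3, -2) to the farthest point.
Squared distances: 130, 136, 65, 32, 37, 74.
Maximum is 136, attained at (9, 8).
r = √136 ≈ 11.66.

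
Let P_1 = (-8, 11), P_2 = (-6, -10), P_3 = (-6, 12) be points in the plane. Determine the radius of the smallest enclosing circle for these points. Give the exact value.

Side lengths²: P_1P_2² = 445, P_1P_3² = 5, P_2P_3² = 484.
Since P_2P_3² = 484 ≥ 445 + 5 = 450, the angle opposite P_2P_3 is not acute, so the smallest enclosing circle has P_2P_3 as diameter.
Centre = midpoint of P_2P_3 = (-6, 1), r² = 484/4 = 121.
r = √121 = 11.

11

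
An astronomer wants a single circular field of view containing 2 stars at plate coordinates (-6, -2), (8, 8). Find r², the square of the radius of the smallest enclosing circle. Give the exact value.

The smallest circle enclosing two points has them as diameter endpoints.
Centre = midpoint = (1, 3); r² = |(-6, -2)−(8, 8)|²/4 = 296/4 = 74.

74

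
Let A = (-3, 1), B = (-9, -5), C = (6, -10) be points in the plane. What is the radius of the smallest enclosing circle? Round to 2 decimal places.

Side lengths²: AB² = 72, AC² = 202, BC² = 250.
Since BC² = 250 < 202 + 72 = 274, the triangle is acute, so the smallest enclosing circle is the circumcircle.
Circumcentre = (-1.25, -6.75), r² = 63.125.
r = √(63.125) ≈ 7.95.

7.95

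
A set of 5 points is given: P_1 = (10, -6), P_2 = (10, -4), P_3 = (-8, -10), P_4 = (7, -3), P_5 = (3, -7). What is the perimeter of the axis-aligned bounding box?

Width = max x − min x = 10 − (-8) = 18.
Height = max y − min y = -3 − (-10) = 7.
Perimeter = 2(18 + 7) = 50.

50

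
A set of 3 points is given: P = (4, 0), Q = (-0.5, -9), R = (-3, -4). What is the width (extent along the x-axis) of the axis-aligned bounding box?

7

max x = 4, min x = -3, so width = 7.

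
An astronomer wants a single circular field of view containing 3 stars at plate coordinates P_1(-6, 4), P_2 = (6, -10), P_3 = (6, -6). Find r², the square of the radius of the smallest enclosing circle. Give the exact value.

Side lengths²: P_1P_2² = 340, P_1P_3² = 244, P_2P_3² = 16.
Since P_1P_2² = 340 ≥ 244 + 16 = 260, the angle opposite P_1P_2 is not acute, so the smallest enclosing circle has P_1P_2 as diameter.
Centre = midpoint of P_1P_2 = (0, -3), r² = 340/4 = 85.

85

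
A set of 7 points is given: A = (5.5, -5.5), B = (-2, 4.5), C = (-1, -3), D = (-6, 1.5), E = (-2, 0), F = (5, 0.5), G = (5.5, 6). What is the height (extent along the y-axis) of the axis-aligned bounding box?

11.5

max y = 6, min y = -5.5, so height = 11.5.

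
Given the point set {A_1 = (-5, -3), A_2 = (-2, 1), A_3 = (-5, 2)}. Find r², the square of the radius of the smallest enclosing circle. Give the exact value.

Side lengths²: A_1A_2² = 25, A_1A_3² = 25, A_2A_3² = 10.
Since A_1A_3² = 25 < 25 + 10 = 35, the triangle is acute, so the smallest enclosing circle is the circumcircle.
Circumcentre = (-25/6, -0.5), r² = 125/18.

125/18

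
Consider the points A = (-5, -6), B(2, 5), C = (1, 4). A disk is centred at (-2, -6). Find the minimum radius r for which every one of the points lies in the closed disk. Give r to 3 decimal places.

The required radius is the distance from (-2, -6) to the farthest point.
Squared distances: 9, 137, 109.
Maximum is 137, attained at B.
r = √137 ≈ 11.705.

11.705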